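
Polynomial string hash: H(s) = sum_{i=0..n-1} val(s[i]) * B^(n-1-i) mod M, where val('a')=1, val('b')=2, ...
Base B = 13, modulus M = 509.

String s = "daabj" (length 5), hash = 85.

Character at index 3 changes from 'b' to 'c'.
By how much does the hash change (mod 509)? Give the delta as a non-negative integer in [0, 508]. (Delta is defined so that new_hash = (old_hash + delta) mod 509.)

Answer: 13

Derivation:
Delta formula: (val(new) - val(old)) * B^(n-1-k) mod M
  val('c') - val('b') = 3 - 2 = 1
  B^(n-1-k) = 13^1 mod 509 = 13
  Delta = 1 * 13 mod 509 = 13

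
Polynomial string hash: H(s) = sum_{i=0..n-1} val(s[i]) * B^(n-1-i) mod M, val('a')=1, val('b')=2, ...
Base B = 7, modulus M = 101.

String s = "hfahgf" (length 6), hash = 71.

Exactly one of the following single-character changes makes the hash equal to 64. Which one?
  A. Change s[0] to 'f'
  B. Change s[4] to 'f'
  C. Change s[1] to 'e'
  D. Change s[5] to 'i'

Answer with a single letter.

Option A: s[0]='h'->'f', delta=(6-8)*7^5 mod 101 = 19, hash=71+19 mod 101 = 90
Option B: s[4]='g'->'f', delta=(6-7)*7^1 mod 101 = 94, hash=71+94 mod 101 = 64 <-- target
Option C: s[1]='f'->'e', delta=(5-6)*7^4 mod 101 = 23, hash=71+23 mod 101 = 94
Option D: s[5]='f'->'i', delta=(9-6)*7^0 mod 101 = 3, hash=71+3 mod 101 = 74

Answer: B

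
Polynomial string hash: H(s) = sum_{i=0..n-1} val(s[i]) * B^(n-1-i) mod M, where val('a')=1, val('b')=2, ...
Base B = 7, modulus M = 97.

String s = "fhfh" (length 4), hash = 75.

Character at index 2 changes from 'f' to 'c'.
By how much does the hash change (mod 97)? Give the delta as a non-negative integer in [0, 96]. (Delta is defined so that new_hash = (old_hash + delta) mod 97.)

Answer: 76

Derivation:
Delta formula: (val(new) - val(old)) * B^(n-1-k) mod M
  val('c') - val('f') = 3 - 6 = -3
  B^(n-1-k) = 7^1 mod 97 = 7
  Delta = -3 * 7 mod 97 = 76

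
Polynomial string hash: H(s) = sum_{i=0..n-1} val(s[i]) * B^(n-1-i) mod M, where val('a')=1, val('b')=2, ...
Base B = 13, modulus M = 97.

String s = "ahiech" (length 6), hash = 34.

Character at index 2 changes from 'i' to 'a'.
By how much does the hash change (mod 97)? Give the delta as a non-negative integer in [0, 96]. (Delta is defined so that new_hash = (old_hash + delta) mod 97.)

Answer: 78

Derivation:
Delta formula: (val(new) - val(old)) * B^(n-1-k) mod M
  val('a') - val('i') = 1 - 9 = -8
  B^(n-1-k) = 13^3 mod 97 = 63
  Delta = -8 * 63 mod 97 = 78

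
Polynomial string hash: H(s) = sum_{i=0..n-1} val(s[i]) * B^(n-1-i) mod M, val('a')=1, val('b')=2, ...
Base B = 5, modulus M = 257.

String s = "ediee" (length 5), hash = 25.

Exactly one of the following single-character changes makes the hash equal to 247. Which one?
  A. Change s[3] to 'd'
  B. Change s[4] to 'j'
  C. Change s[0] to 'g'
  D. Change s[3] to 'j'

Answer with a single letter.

Option A: s[3]='e'->'d', delta=(4-5)*5^1 mod 257 = 252, hash=25+252 mod 257 = 20
Option B: s[4]='e'->'j', delta=(10-5)*5^0 mod 257 = 5, hash=25+5 mod 257 = 30
Option C: s[0]='e'->'g', delta=(7-5)*5^4 mod 257 = 222, hash=25+222 mod 257 = 247 <-- target
Option D: s[3]='e'->'j', delta=(10-5)*5^1 mod 257 = 25, hash=25+25 mod 257 = 50

Answer: C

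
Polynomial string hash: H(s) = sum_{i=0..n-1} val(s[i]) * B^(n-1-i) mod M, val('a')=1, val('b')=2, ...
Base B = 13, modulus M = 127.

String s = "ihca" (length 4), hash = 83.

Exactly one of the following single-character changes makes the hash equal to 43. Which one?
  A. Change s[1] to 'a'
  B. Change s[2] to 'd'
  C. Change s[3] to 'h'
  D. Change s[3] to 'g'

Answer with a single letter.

Answer: A

Derivation:
Option A: s[1]='h'->'a', delta=(1-8)*13^2 mod 127 = 87, hash=83+87 mod 127 = 43 <-- target
Option B: s[2]='c'->'d', delta=(4-3)*13^1 mod 127 = 13, hash=83+13 mod 127 = 96
Option C: s[3]='a'->'h', delta=(8-1)*13^0 mod 127 = 7, hash=83+7 mod 127 = 90
Option D: s[3]='a'->'g', delta=(7-1)*13^0 mod 127 = 6, hash=83+6 mod 127 = 89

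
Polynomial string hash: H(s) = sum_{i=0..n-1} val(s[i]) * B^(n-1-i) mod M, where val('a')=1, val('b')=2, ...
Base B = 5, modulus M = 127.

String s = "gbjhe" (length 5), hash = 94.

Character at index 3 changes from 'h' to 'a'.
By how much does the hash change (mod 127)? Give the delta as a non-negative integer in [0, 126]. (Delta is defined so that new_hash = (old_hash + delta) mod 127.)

Answer: 92

Derivation:
Delta formula: (val(new) - val(old)) * B^(n-1-k) mod M
  val('a') - val('h') = 1 - 8 = -7
  B^(n-1-k) = 5^1 mod 127 = 5
  Delta = -7 * 5 mod 127 = 92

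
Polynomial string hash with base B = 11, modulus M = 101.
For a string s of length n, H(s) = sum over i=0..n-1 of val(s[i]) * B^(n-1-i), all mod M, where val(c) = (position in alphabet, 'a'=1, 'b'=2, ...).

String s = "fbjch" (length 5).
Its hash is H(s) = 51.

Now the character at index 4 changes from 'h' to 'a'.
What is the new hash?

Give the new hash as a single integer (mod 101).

Answer: 44

Derivation:
val('h') = 8, val('a') = 1
Position k = 4, exponent = n-1-k = 0
B^0 mod M = 11^0 mod 101 = 1
Delta = (1 - 8) * 1 mod 101 = 94
New hash = (51 + 94) mod 101 = 44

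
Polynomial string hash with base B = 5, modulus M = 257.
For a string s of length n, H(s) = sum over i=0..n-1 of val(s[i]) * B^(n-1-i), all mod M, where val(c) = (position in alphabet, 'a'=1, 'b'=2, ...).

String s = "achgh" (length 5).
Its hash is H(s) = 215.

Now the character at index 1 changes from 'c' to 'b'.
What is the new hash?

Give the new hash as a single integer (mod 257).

Answer: 90

Derivation:
val('c') = 3, val('b') = 2
Position k = 1, exponent = n-1-k = 3
B^3 mod M = 5^3 mod 257 = 125
Delta = (2 - 3) * 125 mod 257 = 132
New hash = (215 + 132) mod 257 = 90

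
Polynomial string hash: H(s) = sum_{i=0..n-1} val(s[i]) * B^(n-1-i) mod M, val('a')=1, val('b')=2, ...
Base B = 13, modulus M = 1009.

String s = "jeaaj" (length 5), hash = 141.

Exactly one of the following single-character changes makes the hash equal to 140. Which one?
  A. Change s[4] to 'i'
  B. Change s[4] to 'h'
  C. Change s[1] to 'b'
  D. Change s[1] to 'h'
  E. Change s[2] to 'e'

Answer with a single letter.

Answer: A

Derivation:
Option A: s[4]='j'->'i', delta=(9-10)*13^0 mod 1009 = 1008, hash=141+1008 mod 1009 = 140 <-- target
Option B: s[4]='j'->'h', delta=(8-10)*13^0 mod 1009 = 1007, hash=141+1007 mod 1009 = 139
Option C: s[1]='e'->'b', delta=(2-5)*13^3 mod 1009 = 472, hash=141+472 mod 1009 = 613
Option D: s[1]='e'->'h', delta=(8-5)*13^3 mod 1009 = 537, hash=141+537 mod 1009 = 678
Option E: s[2]='a'->'e', delta=(5-1)*13^2 mod 1009 = 676, hash=141+676 mod 1009 = 817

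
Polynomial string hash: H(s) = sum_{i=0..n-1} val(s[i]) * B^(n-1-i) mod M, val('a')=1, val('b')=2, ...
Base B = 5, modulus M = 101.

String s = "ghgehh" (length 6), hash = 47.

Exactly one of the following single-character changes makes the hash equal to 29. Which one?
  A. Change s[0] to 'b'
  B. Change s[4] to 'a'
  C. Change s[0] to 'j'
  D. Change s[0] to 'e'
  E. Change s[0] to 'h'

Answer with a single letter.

Answer: C

Derivation:
Option A: s[0]='g'->'b', delta=(2-7)*5^5 mod 101 = 30, hash=47+30 mod 101 = 77
Option B: s[4]='h'->'a', delta=(1-8)*5^1 mod 101 = 66, hash=47+66 mod 101 = 12
Option C: s[0]='g'->'j', delta=(10-7)*5^5 mod 101 = 83, hash=47+83 mod 101 = 29 <-- target
Option D: s[0]='g'->'e', delta=(5-7)*5^5 mod 101 = 12, hash=47+12 mod 101 = 59
Option E: s[0]='g'->'h', delta=(8-7)*5^5 mod 101 = 95, hash=47+95 mod 101 = 41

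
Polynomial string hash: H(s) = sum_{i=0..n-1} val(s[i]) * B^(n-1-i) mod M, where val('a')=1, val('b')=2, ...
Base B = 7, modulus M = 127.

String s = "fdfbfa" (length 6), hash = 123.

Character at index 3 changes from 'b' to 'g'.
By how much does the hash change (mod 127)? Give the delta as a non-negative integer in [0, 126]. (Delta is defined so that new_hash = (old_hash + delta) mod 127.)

Delta formula: (val(new) - val(old)) * B^(n-1-k) mod M
  val('g') - val('b') = 7 - 2 = 5
  B^(n-1-k) = 7^2 mod 127 = 49
  Delta = 5 * 49 mod 127 = 118

Answer: 118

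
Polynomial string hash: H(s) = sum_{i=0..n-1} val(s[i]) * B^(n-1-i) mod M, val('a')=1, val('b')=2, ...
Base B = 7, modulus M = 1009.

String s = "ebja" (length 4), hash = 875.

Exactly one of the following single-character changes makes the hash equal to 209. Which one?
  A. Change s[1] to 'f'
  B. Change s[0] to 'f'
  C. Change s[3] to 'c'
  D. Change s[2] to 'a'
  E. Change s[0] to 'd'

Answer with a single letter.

Answer: B

Derivation:
Option A: s[1]='b'->'f', delta=(6-2)*7^2 mod 1009 = 196, hash=875+196 mod 1009 = 62
Option B: s[0]='e'->'f', delta=(6-5)*7^3 mod 1009 = 343, hash=875+343 mod 1009 = 209 <-- target
Option C: s[3]='a'->'c', delta=(3-1)*7^0 mod 1009 = 2, hash=875+2 mod 1009 = 877
Option D: s[2]='j'->'a', delta=(1-10)*7^1 mod 1009 = 946, hash=875+946 mod 1009 = 812
Option E: s[0]='e'->'d', delta=(4-5)*7^3 mod 1009 = 666, hash=875+666 mod 1009 = 532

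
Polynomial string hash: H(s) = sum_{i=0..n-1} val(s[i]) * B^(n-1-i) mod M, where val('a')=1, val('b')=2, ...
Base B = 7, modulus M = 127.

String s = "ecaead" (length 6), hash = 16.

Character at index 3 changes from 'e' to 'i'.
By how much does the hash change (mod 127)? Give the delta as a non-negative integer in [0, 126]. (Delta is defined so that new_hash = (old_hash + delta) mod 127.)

Answer: 69

Derivation:
Delta formula: (val(new) - val(old)) * B^(n-1-k) mod M
  val('i') - val('e') = 9 - 5 = 4
  B^(n-1-k) = 7^2 mod 127 = 49
  Delta = 4 * 49 mod 127 = 69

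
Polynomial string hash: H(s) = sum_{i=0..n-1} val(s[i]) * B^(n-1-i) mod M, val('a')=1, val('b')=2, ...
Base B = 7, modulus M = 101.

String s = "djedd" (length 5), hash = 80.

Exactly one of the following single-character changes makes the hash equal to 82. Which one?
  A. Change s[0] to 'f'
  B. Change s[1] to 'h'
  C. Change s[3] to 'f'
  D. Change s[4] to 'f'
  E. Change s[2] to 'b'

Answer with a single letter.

Option A: s[0]='d'->'f', delta=(6-4)*7^4 mod 101 = 55, hash=80+55 mod 101 = 34
Option B: s[1]='j'->'h', delta=(8-10)*7^3 mod 101 = 21, hash=80+21 mod 101 = 0
Option C: s[3]='d'->'f', delta=(6-4)*7^1 mod 101 = 14, hash=80+14 mod 101 = 94
Option D: s[4]='d'->'f', delta=(6-4)*7^0 mod 101 = 2, hash=80+2 mod 101 = 82 <-- target
Option E: s[2]='e'->'b', delta=(2-5)*7^2 mod 101 = 55, hash=80+55 mod 101 = 34

Answer: D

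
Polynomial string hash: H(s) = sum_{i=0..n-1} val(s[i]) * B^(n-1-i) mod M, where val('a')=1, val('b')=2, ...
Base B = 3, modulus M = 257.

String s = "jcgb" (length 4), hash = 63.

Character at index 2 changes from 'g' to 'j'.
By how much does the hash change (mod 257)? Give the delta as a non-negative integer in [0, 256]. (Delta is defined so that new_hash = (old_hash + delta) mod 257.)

Delta formula: (val(new) - val(old)) * B^(n-1-k) mod M
  val('j') - val('g') = 10 - 7 = 3
  B^(n-1-k) = 3^1 mod 257 = 3
  Delta = 3 * 3 mod 257 = 9

Answer: 9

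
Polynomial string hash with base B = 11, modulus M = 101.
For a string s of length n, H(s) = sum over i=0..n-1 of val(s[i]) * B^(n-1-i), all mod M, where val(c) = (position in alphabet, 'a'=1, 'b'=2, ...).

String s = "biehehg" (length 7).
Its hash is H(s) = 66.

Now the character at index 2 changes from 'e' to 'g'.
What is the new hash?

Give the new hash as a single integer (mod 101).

val('e') = 5, val('g') = 7
Position k = 2, exponent = n-1-k = 4
B^4 mod M = 11^4 mod 101 = 97
Delta = (7 - 5) * 97 mod 101 = 93
New hash = (66 + 93) mod 101 = 58

Answer: 58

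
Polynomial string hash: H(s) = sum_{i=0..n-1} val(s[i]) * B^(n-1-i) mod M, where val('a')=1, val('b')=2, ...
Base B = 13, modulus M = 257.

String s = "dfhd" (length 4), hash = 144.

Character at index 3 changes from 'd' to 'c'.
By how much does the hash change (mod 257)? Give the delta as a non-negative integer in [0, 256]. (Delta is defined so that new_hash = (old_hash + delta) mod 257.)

Delta formula: (val(new) - val(old)) * B^(n-1-k) mod M
  val('c') - val('d') = 3 - 4 = -1
  B^(n-1-k) = 13^0 mod 257 = 1
  Delta = -1 * 1 mod 257 = 256

Answer: 256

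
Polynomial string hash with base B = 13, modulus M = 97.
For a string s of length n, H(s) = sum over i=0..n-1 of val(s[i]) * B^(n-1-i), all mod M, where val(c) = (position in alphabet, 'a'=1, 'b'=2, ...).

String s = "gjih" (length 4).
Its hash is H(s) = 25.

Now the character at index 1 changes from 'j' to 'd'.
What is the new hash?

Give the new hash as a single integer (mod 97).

val('j') = 10, val('d') = 4
Position k = 1, exponent = n-1-k = 2
B^2 mod M = 13^2 mod 97 = 72
Delta = (4 - 10) * 72 mod 97 = 53
New hash = (25 + 53) mod 97 = 78

Answer: 78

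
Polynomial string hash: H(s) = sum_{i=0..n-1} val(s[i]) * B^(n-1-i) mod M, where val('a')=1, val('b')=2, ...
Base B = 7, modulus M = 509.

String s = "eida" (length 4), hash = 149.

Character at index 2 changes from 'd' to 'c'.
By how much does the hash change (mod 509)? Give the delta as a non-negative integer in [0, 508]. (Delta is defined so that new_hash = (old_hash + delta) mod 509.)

Answer: 502

Derivation:
Delta formula: (val(new) - val(old)) * B^(n-1-k) mod M
  val('c') - val('d') = 3 - 4 = -1
  B^(n-1-k) = 7^1 mod 509 = 7
  Delta = -1 * 7 mod 509 = 502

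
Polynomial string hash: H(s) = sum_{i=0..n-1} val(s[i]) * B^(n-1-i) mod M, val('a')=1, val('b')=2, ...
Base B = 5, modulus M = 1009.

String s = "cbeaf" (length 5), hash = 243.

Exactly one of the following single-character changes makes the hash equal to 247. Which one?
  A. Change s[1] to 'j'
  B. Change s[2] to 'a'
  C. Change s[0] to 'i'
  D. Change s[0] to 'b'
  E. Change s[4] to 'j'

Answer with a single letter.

Answer: E

Derivation:
Option A: s[1]='b'->'j', delta=(10-2)*5^3 mod 1009 = 1000, hash=243+1000 mod 1009 = 234
Option B: s[2]='e'->'a', delta=(1-5)*5^2 mod 1009 = 909, hash=243+909 mod 1009 = 143
Option C: s[0]='c'->'i', delta=(9-3)*5^4 mod 1009 = 723, hash=243+723 mod 1009 = 966
Option D: s[0]='c'->'b', delta=(2-3)*5^4 mod 1009 = 384, hash=243+384 mod 1009 = 627
Option E: s[4]='f'->'j', delta=(10-6)*5^0 mod 1009 = 4, hash=243+4 mod 1009 = 247 <-- target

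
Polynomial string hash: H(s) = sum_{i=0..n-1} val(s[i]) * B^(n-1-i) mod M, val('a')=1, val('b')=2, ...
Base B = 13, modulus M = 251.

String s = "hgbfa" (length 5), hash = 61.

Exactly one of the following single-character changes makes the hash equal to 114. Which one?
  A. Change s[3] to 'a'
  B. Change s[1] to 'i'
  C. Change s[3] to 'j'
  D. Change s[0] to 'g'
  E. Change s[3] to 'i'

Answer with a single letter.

Answer: D

Derivation:
Option A: s[3]='f'->'a', delta=(1-6)*13^1 mod 251 = 186, hash=61+186 mod 251 = 247
Option B: s[1]='g'->'i', delta=(9-7)*13^3 mod 251 = 127, hash=61+127 mod 251 = 188
Option C: s[3]='f'->'j', delta=(10-6)*13^1 mod 251 = 52, hash=61+52 mod 251 = 113
Option D: s[0]='h'->'g', delta=(7-8)*13^4 mod 251 = 53, hash=61+53 mod 251 = 114 <-- target
Option E: s[3]='f'->'i', delta=(9-6)*13^1 mod 251 = 39, hash=61+39 mod 251 = 100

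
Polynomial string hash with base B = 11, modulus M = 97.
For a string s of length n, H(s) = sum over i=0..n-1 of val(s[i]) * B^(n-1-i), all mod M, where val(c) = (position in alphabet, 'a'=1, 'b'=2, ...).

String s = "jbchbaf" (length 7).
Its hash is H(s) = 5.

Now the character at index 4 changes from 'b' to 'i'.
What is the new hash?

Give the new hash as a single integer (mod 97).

val('b') = 2, val('i') = 9
Position k = 4, exponent = n-1-k = 2
B^2 mod M = 11^2 mod 97 = 24
Delta = (9 - 2) * 24 mod 97 = 71
New hash = (5 + 71) mod 97 = 76

Answer: 76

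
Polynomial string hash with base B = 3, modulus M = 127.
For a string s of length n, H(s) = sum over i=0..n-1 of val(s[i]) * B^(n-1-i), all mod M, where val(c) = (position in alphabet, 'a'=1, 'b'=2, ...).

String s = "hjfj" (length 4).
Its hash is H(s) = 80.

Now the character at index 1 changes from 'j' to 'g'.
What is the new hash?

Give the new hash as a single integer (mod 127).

val('j') = 10, val('g') = 7
Position k = 1, exponent = n-1-k = 2
B^2 mod M = 3^2 mod 127 = 9
Delta = (7 - 10) * 9 mod 127 = 100
New hash = (80 + 100) mod 127 = 53

Answer: 53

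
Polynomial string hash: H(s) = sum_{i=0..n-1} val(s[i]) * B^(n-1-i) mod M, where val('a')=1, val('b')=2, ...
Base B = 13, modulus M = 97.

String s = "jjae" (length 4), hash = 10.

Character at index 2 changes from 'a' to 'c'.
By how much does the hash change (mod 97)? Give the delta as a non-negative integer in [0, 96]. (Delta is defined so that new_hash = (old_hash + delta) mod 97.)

Delta formula: (val(new) - val(old)) * B^(n-1-k) mod M
  val('c') - val('a') = 3 - 1 = 2
  B^(n-1-k) = 13^1 mod 97 = 13
  Delta = 2 * 13 mod 97 = 26

Answer: 26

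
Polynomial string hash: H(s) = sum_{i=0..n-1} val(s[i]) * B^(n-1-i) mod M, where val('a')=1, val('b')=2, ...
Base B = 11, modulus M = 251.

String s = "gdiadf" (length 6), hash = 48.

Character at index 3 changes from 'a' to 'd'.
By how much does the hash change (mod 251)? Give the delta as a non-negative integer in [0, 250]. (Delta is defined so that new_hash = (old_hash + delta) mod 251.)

Answer: 112

Derivation:
Delta formula: (val(new) - val(old)) * B^(n-1-k) mod M
  val('d') - val('a') = 4 - 1 = 3
  B^(n-1-k) = 11^2 mod 251 = 121
  Delta = 3 * 121 mod 251 = 112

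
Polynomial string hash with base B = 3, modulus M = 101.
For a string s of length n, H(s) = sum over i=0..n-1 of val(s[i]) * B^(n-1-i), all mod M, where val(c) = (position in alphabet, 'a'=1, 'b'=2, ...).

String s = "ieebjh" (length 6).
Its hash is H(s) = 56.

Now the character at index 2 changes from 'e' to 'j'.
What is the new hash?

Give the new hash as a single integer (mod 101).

Answer: 90

Derivation:
val('e') = 5, val('j') = 10
Position k = 2, exponent = n-1-k = 3
B^3 mod M = 3^3 mod 101 = 27
Delta = (10 - 5) * 27 mod 101 = 34
New hash = (56 + 34) mod 101 = 90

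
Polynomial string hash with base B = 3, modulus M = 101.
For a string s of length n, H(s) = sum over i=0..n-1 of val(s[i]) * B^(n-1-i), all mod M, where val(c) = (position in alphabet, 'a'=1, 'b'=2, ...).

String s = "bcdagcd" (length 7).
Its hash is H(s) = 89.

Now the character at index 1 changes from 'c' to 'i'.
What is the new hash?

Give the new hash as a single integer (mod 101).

val('c') = 3, val('i') = 9
Position k = 1, exponent = n-1-k = 5
B^5 mod M = 3^5 mod 101 = 41
Delta = (9 - 3) * 41 mod 101 = 44
New hash = (89 + 44) mod 101 = 32

Answer: 32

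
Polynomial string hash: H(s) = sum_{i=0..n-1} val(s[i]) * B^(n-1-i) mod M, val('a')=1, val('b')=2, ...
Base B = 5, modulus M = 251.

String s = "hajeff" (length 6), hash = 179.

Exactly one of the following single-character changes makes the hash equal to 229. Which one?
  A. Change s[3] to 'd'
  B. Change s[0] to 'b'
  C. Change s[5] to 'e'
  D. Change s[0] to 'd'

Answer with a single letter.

Option A: s[3]='e'->'d', delta=(4-5)*5^2 mod 251 = 226, hash=179+226 mod 251 = 154
Option B: s[0]='h'->'b', delta=(2-8)*5^5 mod 251 = 75, hash=179+75 mod 251 = 3
Option C: s[5]='f'->'e', delta=(5-6)*5^0 mod 251 = 250, hash=179+250 mod 251 = 178
Option D: s[0]='h'->'d', delta=(4-8)*5^5 mod 251 = 50, hash=179+50 mod 251 = 229 <-- target

Answer: D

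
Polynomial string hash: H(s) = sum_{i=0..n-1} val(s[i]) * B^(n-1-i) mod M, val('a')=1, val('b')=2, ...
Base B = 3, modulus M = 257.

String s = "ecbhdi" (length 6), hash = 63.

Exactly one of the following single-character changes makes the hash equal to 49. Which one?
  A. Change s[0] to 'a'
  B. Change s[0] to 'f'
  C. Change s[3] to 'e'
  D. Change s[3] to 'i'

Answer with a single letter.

Answer: B

Derivation:
Option A: s[0]='e'->'a', delta=(1-5)*3^5 mod 257 = 56, hash=63+56 mod 257 = 119
Option B: s[0]='e'->'f', delta=(6-5)*3^5 mod 257 = 243, hash=63+243 mod 257 = 49 <-- target
Option C: s[3]='h'->'e', delta=(5-8)*3^2 mod 257 = 230, hash=63+230 mod 257 = 36
Option D: s[3]='h'->'i', delta=(9-8)*3^2 mod 257 = 9, hash=63+9 mod 257 = 72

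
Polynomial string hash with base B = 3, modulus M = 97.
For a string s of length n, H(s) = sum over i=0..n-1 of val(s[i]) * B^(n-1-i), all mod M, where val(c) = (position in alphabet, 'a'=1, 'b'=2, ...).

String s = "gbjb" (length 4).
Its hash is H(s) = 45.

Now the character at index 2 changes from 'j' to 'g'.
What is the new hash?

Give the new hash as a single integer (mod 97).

Answer: 36

Derivation:
val('j') = 10, val('g') = 7
Position k = 2, exponent = n-1-k = 1
B^1 mod M = 3^1 mod 97 = 3
Delta = (7 - 10) * 3 mod 97 = 88
New hash = (45 + 88) mod 97 = 36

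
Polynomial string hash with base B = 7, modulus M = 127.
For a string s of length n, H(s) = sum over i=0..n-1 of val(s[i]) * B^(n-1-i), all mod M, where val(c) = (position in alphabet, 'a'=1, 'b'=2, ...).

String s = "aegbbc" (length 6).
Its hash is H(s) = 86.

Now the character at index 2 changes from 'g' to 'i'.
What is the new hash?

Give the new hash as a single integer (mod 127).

Answer: 10

Derivation:
val('g') = 7, val('i') = 9
Position k = 2, exponent = n-1-k = 3
B^3 mod M = 7^3 mod 127 = 89
Delta = (9 - 7) * 89 mod 127 = 51
New hash = (86 + 51) mod 127 = 10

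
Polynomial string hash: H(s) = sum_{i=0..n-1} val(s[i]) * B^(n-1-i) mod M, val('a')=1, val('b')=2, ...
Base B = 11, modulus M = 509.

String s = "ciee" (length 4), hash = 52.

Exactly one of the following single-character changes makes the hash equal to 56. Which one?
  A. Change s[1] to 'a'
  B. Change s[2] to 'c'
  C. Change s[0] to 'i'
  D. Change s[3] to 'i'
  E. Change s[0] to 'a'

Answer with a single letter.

Option A: s[1]='i'->'a', delta=(1-9)*11^2 mod 509 = 50, hash=52+50 mod 509 = 102
Option B: s[2]='e'->'c', delta=(3-5)*11^1 mod 509 = 487, hash=52+487 mod 509 = 30
Option C: s[0]='c'->'i', delta=(9-3)*11^3 mod 509 = 351, hash=52+351 mod 509 = 403
Option D: s[3]='e'->'i', delta=(9-5)*11^0 mod 509 = 4, hash=52+4 mod 509 = 56 <-- target
Option E: s[0]='c'->'a', delta=(1-3)*11^3 mod 509 = 392, hash=52+392 mod 509 = 444

Answer: D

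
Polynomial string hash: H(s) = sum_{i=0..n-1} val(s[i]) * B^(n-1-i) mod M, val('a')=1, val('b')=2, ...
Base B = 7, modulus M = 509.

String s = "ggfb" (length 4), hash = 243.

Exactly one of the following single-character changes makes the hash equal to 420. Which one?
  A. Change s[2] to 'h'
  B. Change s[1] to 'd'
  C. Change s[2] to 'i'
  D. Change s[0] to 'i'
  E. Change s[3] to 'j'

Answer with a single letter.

Option A: s[2]='f'->'h', delta=(8-6)*7^1 mod 509 = 14, hash=243+14 mod 509 = 257
Option B: s[1]='g'->'d', delta=(4-7)*7^2 mod 509 = 362, hash=243+362 mod 509 = 96
Option C: s[2]='f'->'i', delta=(9-6)*7^1 mod 509 = 21, hash=243+21 mod 509 = 264
Option D: s[0]='g'->'i', delta=(9-7)*7^3 mod 509 = 177, hash=243+177 mod 509 = 420 <-- target
Option E: s[3]='b'->'j', delta=(10-2)*7^0 mod 509 = 8, hash=243+8 mod 509 = 251

Answer: D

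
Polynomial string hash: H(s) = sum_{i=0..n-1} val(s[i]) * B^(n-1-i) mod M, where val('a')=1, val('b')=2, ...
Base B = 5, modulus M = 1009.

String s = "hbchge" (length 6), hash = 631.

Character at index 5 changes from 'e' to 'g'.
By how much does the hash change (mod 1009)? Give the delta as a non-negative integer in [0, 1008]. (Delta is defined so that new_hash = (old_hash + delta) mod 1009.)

Delta formula: (val(new) - val(old)) * B^(n-1-k) mod M
  val('g') - val('e') = 7 - 5 = 2
  B^(n-1-k) = 5^0 mod 1009 = 1
  Delta = 2 * 1 mod 1009 = 2

Answer: 2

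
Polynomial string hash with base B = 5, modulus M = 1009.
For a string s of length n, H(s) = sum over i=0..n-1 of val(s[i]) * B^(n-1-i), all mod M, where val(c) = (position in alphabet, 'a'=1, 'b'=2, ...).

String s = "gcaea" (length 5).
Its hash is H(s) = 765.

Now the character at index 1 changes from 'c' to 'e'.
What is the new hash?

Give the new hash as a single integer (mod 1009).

Answer: 6

Derivation:
val('c') = 3, val('e') = 5
Position k = 1, exponent = n-1-k = 3
B^3 mod M = 5^3 mod 1009 = 125
Delta = (5 - 3) * 125 mod 1009 = 250
New hash = (765 + 250) mod 1009 = 6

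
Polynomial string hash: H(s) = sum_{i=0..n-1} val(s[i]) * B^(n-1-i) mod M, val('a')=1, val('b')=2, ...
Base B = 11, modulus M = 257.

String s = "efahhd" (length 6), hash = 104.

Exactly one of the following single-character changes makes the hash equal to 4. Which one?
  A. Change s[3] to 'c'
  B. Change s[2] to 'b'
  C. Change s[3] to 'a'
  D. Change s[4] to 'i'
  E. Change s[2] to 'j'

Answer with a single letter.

Option A: s[3]='h'->'c', delta=(3-8)*11^2 mod 257 = 166, hash=104+166 mod 257 = 13
Option B: s[2]='a'->'b', delta=(2-1)*11^3 mod 257 = 46, hash=104+46 mod 257 = 150
Option C: s[3]='h'->'a', delta=(1-8)*11^2 mod 257 = 181, hash=104+181 mod 257 = 28
Option D: s[4]='h'->'i', delta=(9-8)*11^1 mod 257 = 11, hash=104+11 mod 257 = 115
Option E: s[2]='a'->'j', delta=(10-1)*11^3 mod 257 = 157, hash=104+157 mod 257 = 4 <-- target

Answer: E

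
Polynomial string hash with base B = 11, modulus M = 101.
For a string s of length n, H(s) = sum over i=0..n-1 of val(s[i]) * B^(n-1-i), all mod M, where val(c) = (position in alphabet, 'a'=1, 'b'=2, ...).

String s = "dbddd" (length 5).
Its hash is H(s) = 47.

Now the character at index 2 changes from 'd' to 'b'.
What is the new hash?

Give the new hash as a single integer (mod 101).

Answer: 7

Derivation:
val('d') = 4, val('b') = 2
Position k = 2, exponent = n-1-k = 2
B^2 mod M = 11^2 mod 101 = 20
Delta = (2 - 4) * 20 mod 101 = 61
New hash = (47 + 61) mod 101 = 7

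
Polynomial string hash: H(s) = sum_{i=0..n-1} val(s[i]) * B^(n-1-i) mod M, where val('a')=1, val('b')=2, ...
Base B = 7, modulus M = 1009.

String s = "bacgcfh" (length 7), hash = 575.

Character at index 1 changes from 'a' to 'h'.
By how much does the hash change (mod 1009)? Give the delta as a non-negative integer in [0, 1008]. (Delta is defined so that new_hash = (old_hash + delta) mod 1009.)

Answer: 605

Derivation:
Delta formula: (val(new) - val(old)) * B^(n-1-k) mod M
  val('h') - val('a') = 8 - 1 = 7
  B^(n-1-k) = 7^5 mod 1009 = 663
  Delta = 7 * 663 mod 1009 = 605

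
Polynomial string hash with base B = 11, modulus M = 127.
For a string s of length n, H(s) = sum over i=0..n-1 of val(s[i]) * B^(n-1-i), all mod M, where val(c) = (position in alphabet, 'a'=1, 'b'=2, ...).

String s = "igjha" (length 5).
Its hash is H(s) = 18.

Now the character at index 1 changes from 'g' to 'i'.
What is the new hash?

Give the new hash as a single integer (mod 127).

val('g') = 7, val('i') = 9
Position k = 1, exponent = n-1-k = 3
B^3 mod M = 11^3 mod 127 = 61
Delta = (9 - 7) * 61 mod 127 = 122
New hash = (18 + 122) mod 127 = 13

Answer: 13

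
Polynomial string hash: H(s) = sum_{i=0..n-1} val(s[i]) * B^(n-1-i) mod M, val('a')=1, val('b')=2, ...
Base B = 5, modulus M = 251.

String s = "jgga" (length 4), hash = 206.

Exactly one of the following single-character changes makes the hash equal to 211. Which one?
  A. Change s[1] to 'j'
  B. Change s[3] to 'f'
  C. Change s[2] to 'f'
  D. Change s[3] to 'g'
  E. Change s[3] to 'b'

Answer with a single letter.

Option A: s[1]='g'->'j', delta=(10-7)*5^2 mod 251 = 75, hash=206+75 mod 251 = 30
Option B: s[3]='a'->'f', delta=(6-1)*5^0 mod 251 = 5, hash=206+5 mod 251 = 211 <-- target
Option C: s[2]='g'->'f', delta=(6-7)*5^1 mod 251 = 246, hash=206+246 mod 251 = 201
Option D: s[3]='a'->'g', delta=(7-1)*5^0 mod 251 = 6, hash=206+6 mod 251 = 212
Option E: s[3]='a'->'b', delta=(2-1)*5^0 mod 251 = 1, hash=206+1 mod 251 = 207

Answer: B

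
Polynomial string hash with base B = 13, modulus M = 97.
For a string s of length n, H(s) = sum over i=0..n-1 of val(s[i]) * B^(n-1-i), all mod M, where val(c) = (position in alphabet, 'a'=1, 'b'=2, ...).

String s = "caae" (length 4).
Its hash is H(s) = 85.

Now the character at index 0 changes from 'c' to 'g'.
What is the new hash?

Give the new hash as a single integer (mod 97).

val('c') = 3, val('g') = 7
Position k = 0, exponent = n-1-k = 3
B^3 mod M = 13^3 mod 97 = 63
Delta = (7 - 3) * 63 mod 97 = 58
New hash = (85 + 58) mod 97 = 46

Answer: 46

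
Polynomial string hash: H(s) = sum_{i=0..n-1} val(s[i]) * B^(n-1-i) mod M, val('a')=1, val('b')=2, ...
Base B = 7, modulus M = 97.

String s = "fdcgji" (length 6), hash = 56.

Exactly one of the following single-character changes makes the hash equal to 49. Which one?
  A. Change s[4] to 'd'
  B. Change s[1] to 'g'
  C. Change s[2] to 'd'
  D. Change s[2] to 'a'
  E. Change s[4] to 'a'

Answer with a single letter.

Option A: s[4]='j'->'d', delta=(4-10)*7^1 mod 97 = 55, hash=56+55 mod 97 = 14
Option B: s[1]='d'->'g', delta=(7-4)*7^4 mod 97 = 25, hash=56+25 mod 97 = 81
Option C: s[2]='c'->'d', delta=(4-3)*7^3 mod 97 = 52, hash=56+52 mod 97 = 11
Option D: s[2]='c'->'a', delta=(1-3)*7^3 mod 97 = 90, hash=56+90 mod 97 = 49 <-- target
Option E: s[4]='j'->'a', delta=(1-10)*7^1 mod 97 = 34, hash=56+34 mod 97 = 90

Answer: D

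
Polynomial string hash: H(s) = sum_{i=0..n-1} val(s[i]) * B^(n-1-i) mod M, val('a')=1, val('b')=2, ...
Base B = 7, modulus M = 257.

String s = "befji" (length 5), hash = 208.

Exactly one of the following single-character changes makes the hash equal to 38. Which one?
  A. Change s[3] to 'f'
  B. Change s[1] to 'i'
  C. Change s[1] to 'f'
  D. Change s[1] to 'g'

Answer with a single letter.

Answer: B

Derivation:
Option A: s[3]='j'->'f', delta=(6-10)*7^1 mod 257 = 229, hash=208+229 mod 257 = 180
Option B: s[1]='e'->'i', delta=(9-5)*7^3 mod 257 = 87, hash=208+87 mod 257 = 38 <-- target
Option C: s[1]='e'->'f', delta=(6-5)*7^3 mod 257 = 86, hash=208+86 mod 257 = 37
Option D: s[1]='e'->'g', delta=(7-5)*7^3 mod 257 = 172, hash=208+172 mod 257 = 123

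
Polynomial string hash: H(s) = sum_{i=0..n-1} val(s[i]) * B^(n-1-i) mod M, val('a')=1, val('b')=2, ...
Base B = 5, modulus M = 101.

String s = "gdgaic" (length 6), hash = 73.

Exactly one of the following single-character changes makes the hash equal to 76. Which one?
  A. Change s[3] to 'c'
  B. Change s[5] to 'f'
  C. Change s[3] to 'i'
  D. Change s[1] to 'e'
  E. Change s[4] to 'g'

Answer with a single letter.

Option A: s[3]='a'->'c', delta=(3-1)*5^2 mod 101 = 50, hash=73+50 mod 101 = 22
Option B: s[5]='c'->'f', delta=(6-3)*5^0 mod 101 = 3, hash=73+3 mod 101 = 76 <-- target
Option C: s[3]='a'->'i', delta=(9-1)*5^2 mod 101 = 99, hash=73+99 mod 101 = 71
Option D: s[1]='d'->'e', delta=(5-4)*5^4 mod 101 = 19, hash=73+19 mod 101 = 92
Option E: s[4]='i'->'g', delta=(7-9)*5^1 mod 101 = 91, hash=73+91 mod 101 = 63

Answer: B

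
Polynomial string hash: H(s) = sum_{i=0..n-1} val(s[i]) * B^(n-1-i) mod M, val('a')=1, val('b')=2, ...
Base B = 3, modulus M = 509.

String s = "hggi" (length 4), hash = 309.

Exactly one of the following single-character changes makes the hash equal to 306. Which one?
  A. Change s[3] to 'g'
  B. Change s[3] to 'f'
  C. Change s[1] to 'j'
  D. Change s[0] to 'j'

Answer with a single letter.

Answer: B

Derivation:
Option A: s[3]='i'->'g', delta=(7-9)*3^0 mod 509 = 507, hash=309+507 mod 509 = 307
Option B: s[3]='i'->'f', delta=(6-9)*3^0 mod 509 = 506, hash=309+506 mod 509 = 306 <-- target
Option C: s[1]='g'->'j', delta=(10-7)*3^2 mod 509 = 27, hash=309+27 mod 509 = 336
Option D: s[0]='h'->'j', delta=(10-8)*3^3 mod 509 = 54, hash=309+54 mod 509 = 363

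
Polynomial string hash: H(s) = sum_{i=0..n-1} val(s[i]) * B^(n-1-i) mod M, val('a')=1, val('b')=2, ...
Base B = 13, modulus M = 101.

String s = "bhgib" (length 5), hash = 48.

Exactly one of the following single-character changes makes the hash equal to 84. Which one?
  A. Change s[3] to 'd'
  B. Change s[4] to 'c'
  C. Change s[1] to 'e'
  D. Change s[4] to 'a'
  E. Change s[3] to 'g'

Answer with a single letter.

Answer: A

Derivation:
Option A: s[3]='i'->'d', delta=(4-9)*13^1 mod 101 = 36, hash=48+36 mod 101 = 84 <-- target
Option B: s[4]='b'->'c', delta=(3-2)*13^0 mod 101 = 1, hash=48+1 mod 101 = 49
Option C: s[1]='h'->'e', delta=(5-8)*13^3 mod 101 = 75, hash=48+75 mod 101 = 22
Option D: s[4]='b'->'a', delta=(1-2)*13^0 mod 101 = 100, hash=48+100 mod 101 = 47
Option E: s[3]='i'->'g', delta=(7-9)*13^1 mod 101 = 75, hash=48+75 mod 101 = 22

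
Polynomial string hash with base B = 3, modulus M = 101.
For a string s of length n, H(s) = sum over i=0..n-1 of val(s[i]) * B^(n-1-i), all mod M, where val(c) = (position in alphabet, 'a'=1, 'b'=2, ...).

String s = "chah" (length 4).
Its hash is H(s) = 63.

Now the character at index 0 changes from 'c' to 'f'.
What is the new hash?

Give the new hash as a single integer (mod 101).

val('c') = 3, val('f') = 6
Position k = 0, exponent = n-1-k = 3
B^3 mod M = 3^3 mod 101 = 27
Delta = (6 - 3) * 27 mod 101 = 81
New hash = (63 + 81) mod 101 = 43

Answer: 43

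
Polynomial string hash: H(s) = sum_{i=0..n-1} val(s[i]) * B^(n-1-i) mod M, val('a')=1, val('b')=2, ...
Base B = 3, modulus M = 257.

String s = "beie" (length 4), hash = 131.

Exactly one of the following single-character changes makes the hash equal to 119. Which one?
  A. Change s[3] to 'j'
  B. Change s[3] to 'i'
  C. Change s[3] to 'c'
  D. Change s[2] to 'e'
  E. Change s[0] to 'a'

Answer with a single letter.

Answer: D

Derivation:
Option A: s[3]='e'->'j', delta=(10-5)*3^0 mod 257 = 5, hash=131+5 mod 257 = 136
Option B: s[3]='e'->'i', delta=(9-5)*3^0 mod 257 = 4, hash=131+4 mod 257 = 135
Option C: s[3]='e'->'c', delta=(3-5)*3^0 mod 257 = 255, hash=131+255 mod 257 = 129
Option D: s[2]='i'->'e', delta=(5-9)*3^1 mod 257 = 245, hash=131+245 mod 257 = 119 <-- target
Option E: s[0]='b'->'a', delta=(1-2)*3^3 mod 257 = 230, hash=131+230 mod 257 = 104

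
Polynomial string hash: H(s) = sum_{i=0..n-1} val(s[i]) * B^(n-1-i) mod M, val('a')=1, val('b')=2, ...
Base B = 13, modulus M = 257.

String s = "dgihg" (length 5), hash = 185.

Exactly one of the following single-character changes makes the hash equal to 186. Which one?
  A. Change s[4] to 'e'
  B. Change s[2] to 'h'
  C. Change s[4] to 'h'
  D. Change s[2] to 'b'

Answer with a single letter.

Option A: s[4]='g'->'e', delta=(5-7)*13^0 mod 257 = 255, hash=185+255 mod 257 = 183
Option B: s[2]='i'->'h', delta=(8-9)*13^2 mod 257 = 88, hash=185+88 mod 257 = 16
Option C: s[4]='g'->'h', delta=(8-7)*13^0 mod 257 = 1, hash=185+1 mod 257 = 186 <-- target
Option D: s[2]='i'->'b', delta=(2-9)*13^2 mod 257 = 102, hash=185+102 mod 257 = 30

Answer: C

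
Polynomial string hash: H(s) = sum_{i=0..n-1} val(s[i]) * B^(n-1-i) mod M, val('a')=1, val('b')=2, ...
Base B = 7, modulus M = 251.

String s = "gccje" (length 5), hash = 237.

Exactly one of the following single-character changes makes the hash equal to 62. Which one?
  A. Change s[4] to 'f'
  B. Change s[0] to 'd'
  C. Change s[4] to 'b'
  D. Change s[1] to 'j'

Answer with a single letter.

Option A: s[4]='e'->'f', delta=(6-5)*7^0 mod 251 = 1, hash=237+1 mod 251 = 238
Option B: s[0]='g'->'d', delta=(4-7)*7^4 mod 251 = 76, hash=237+76 mod 251 = 62 <-- target
Option C: s[4]='e'->'b', delta=(2-5)*7^0 mod 251 = 248, hash=237+248 mod 251 = 234
Option D: s[1]='c'->'j', delta=(10-3)*7^3 mod 251 = 142, hash=237+142 mod 251 = 128

Answer: B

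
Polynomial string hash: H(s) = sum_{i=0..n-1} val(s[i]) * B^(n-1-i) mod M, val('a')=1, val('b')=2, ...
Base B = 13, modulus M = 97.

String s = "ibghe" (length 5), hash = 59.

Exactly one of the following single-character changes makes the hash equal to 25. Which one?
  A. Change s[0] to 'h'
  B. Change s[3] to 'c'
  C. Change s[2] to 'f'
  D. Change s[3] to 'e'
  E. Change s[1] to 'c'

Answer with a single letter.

Answer: E

Derivation:
Option A: s[0]='i'->'h', delta=(8-9)*13^4 mod 97 = 54, hash=59+54 mod 97 = 16
Option B: s[3]='h'->'c', delta=(3-8)*13^1 mod 97 = 32, hash=59+32 mod 97 = 91
Option C: s[2]='g'->'f', delta=(6-7)*13^2 mod 97 = 25, hash=59+25 mod 97 = 84
Option D: s[3]='h'->'e', delta=(5-8)*13^1 mod 97 = 58, hash=59+58 mod 97 = 20
Option E: s[1]='b'->'c', delta=(3-2)*13^3 mod 97 = 63, hash=59+63 mod 97 = 25 <-- target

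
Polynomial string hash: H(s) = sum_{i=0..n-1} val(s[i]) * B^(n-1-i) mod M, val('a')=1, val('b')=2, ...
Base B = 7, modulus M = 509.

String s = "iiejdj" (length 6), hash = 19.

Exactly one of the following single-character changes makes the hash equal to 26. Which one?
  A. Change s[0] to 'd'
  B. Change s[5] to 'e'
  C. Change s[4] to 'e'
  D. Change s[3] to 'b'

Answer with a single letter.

Answer: C

Derivation:
Option A: s[0]='i'->'d', delta=(4-9)*7^5 mod 509 = 459, hash=19+459 mod 509 = 478
Option B: s[5]='j'->'e', delta=(5-10)*7^0 mod 509 = 504, hash=19+504 mod 509 = 14
Option C: s[4]='d'->'e', delta=(5-4)*7^1 mod 509 = 7, hash=19+7 mod 509 = 26 <-- target
Option D: s[3]='j'->'b', delta=(2-10)*7^2 mod 509 = 117, hash=19+117 mod 509 = 136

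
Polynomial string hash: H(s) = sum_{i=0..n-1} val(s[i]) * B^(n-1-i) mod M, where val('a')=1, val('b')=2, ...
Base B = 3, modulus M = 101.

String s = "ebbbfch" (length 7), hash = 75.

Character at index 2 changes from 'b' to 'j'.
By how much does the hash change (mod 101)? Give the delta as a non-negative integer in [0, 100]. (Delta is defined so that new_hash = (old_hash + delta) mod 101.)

Answer: 42

Derivation:
Delta formula: (val(new) - val(old)) * B^(n-1-k) mod M
  val('j') - val('b') = 10 - 2 = 8
  B^(n-1-k) = 3^4 mod 101 = 81
  Delta = 8 * 81 mod 101 = 42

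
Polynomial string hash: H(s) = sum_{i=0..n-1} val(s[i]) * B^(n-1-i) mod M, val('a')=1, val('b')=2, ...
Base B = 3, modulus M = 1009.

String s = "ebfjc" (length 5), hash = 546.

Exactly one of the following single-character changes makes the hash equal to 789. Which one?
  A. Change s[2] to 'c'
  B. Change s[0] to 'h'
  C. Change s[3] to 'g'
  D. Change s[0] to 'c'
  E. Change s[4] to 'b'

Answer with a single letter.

Option A: s[2]='f'->'c', delta=(3-6)*3^2 mod 1009 = 982, hash=546+982 mod 1009 = 519
Option B: s[0]='e'->'h', delta=(8-5)*3^4 mod 1009 = 243, hash=546+243 mod 1009 = 789 <-- target
Option C: s[3]='j'->'g', delta=(7-10)*3^1 mod 1009 = 1000, hash=546+1000 mod 1009 = 537
Option D: s[0]='e'->'c', delta=(3-5)*3^4 mod 1009 = 847, hash=546+847 mod 1009 = 384
Option E: s[4]='c'->'b', delta=(2-3)*3^0 mod 1009 = 1008, hash=546+1008 mod 1009 = 545

Answer: B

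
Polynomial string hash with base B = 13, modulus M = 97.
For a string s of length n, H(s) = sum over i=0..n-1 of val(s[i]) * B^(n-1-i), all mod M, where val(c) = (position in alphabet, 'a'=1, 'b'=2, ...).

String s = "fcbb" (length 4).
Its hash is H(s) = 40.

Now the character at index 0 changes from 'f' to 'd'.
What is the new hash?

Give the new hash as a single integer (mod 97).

Answer: 11

Derivation:
val('f') = 6, val('d') = 4
Position k = 0, exponent = n-1-k = 3
B^3 mod M = 13^3 mod 97 = 63
Delta = (4 - 6) * 63 mod 97 = 68
New hash = (40 + 68) mod 97 = 11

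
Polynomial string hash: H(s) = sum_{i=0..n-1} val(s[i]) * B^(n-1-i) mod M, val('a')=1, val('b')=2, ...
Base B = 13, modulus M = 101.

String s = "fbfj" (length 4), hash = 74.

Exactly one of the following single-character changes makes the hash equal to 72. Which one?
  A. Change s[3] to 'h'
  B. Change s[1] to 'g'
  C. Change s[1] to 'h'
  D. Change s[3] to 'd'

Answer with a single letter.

Option A: s[3]='j'->'h', delta=(8-10)*13^0 mod 101 = 99, hash=74+99 mod 101 = 72 <-- target
Option B: s[1]='b'->'g', delta=(7-2)*13^2 mod 101 = 37, hash=74+37 mod 101 = 10
Option C: s[1]='b'->'h', delta=(8-2)*13^2 mod 101 = 4, hash=74+4 mod 101 = 78
Option D: s[3]='j'->'d', delta=(4-10)*13^0 mod 101 = 95, hash=74+95 mod 101 = 68

Answer: A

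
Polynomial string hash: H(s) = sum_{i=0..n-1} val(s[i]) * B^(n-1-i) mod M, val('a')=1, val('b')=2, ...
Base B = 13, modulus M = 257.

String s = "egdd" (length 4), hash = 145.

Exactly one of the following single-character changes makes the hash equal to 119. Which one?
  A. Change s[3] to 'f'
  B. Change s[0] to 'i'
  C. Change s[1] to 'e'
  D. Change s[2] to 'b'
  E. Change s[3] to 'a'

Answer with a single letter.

Answer: D

Derivation:
Option A: s[3]='d'->'f', delta=(6-4)*13^0 mod 257 = 2, hash=145+2 mod 257 = 147
Option B: s[0]='e'->'i', delta=(9-5)*13^3 mod 257 = 50, hash=145+50 mod 257 = 195
Option C: s[1]='g'->'e', delta=(5-7)*13^2 mod 257 = 176, hash=145+176 mod 257 = 64
Option D: s[2]='d'->'b', delta=(2-4)*13^1 mod 257 = 231, hash=145+231 mod 257 = 119 <-- target
Option E: s[3]='d'->'a', delta=(1-4)*13^0 mod 257 = 254, hash=145+254 mod 257 = 142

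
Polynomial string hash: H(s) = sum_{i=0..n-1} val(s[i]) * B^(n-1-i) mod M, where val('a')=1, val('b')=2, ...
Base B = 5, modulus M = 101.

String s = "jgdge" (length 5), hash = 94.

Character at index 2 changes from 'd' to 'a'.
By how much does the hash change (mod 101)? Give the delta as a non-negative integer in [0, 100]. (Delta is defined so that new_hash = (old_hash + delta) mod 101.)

Delta formula: (val(new) - val(old)) * B^(n-1-k) mod M
  val('a') - val('d') = 1 - 4 = -3
  B^(n-1-k) = 5^2 mod 101 = 25
  Delta = -3 * 25 mod 101 = 26

Answer: 26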